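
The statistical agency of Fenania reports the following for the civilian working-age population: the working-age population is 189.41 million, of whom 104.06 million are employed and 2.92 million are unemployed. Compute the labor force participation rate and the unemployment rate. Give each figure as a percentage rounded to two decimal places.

Labor force participation rate ≈ 56.48%; unemployment rate ≈ 2.73%.

Labor force = employed + unemployed = 104.06 + 2.92 = 106.98 million.
Unemployment rate = 2.92 / 106.98 = 2.73%.
Labor force participation rate = 106.98 / 189.41 = 56.48%.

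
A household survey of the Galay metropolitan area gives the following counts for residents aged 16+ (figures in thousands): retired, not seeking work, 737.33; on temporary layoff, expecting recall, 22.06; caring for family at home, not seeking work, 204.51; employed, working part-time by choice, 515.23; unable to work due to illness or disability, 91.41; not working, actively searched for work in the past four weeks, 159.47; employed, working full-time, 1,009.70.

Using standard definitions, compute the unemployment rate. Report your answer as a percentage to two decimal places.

Employed = 515.23 + 1,009.70 = 1,524.93 thousand.
Unemployed = 22.06 + 159.47 = 181.53 thousand (jobless and actively searching, or on temporary layoff).
Labor force = 1,524.93 + 181.53 = 1,706.46 thousand.
Unemployment rate = 181.53 / 1,706.46 = 10.64%.

Unemployment rate ≈ 10.64%.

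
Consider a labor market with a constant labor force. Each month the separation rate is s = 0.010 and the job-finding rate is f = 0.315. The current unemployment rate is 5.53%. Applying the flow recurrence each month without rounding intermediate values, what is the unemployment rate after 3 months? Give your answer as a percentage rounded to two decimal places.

Unemployment rate after three months ≈ 3.83%.

With a fixed labor force, u_{t+1} = u_t + s·(1−u_t) − f·u_t = u_t·(1−s−f) + s.
Here 1−s−f = 0.675 and s = 0.010.
u_1 = 0.055300 × 0.675 + 0.010 = 0.047328.
u_2 = 0.047328 × 0.675 + 0.010 = 0.041946.
u_3 = 0.041946 × 0.675 + 0.010 = 0.038314.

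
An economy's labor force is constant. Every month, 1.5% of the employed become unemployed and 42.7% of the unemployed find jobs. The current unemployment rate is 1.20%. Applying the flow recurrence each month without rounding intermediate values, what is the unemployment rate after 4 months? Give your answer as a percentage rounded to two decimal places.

With a fixed labor force, u_{t+1} = u_t + s·(1−u_t) − f·u_t = u_t·(1−s−f) + s.
Here 1−s−f = 0.558 and s = 0.015.
u_1 = 0.012000 × 0.558 + 0.015 = 0.021696.
u_2 = 0.021696 × 0.558 + 0.015 = 0.027106.
u_3 = 0.027106 × 0.558 + 0.015 = 0.030125.
u_4 = 0.030125 × 0.558 + 0.015 = 0.031810.

Unemployment rate after four months ≈ 3.18%.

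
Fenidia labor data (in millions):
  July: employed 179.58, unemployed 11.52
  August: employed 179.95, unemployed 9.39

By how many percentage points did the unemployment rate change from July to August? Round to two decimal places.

The unemployment rate changed by −1.07 percentage points.

July: labor force = 179.58 + 11.52 = 191.10; u = 11.52/191.10 = 6.03%.
August: labor force = 179.95 + 9.39 = 189.34; u = 9.39/189.34 = 4.96%.
Change = 4.96% − 6.03% = −1.07 pp.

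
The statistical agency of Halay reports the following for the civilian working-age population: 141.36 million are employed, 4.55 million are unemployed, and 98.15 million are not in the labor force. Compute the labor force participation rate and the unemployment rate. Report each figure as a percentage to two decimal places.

Labor force = employed + unemployed = 141.36 + 4.55 = 145.91 million.
Working-age population = 145.91 + 98.15 = 244.06 million.
Unemployment rate = 4.55 / 145.91 = 3.12%.
Labor force participation rate = 145.91 / 244.06 = 59.78%.

Labor force participation rate ≈ 59.78%; unemployment rate ≈ 3.12%.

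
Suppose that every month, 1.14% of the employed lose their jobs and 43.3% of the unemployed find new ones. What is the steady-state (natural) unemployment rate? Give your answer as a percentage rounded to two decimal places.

Steady-state unemployment rate ≈ 2.57%.

At steady state the flows balance: s·E = f·U, so U/(E+U) = s/(s+f).
u* = 1.14 / (1.14 + 43.3) = 1.14 / 44.44 = 2.57%.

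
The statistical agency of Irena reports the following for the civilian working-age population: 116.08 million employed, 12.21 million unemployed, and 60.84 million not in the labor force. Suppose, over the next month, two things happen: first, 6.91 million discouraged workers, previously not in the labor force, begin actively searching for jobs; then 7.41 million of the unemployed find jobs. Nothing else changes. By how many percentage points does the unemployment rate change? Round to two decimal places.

Initially, labor force = 116.08 + 12.21 = 128.29 million, so u = 12.21/128.29 = 9.52%.
After the first change, unemployed and labor force both rise by 6.91 → E = 116.08, U = 19.12, labor force = 135.20 million.
After the second change, unemployed falls and employed rises by 7.41; labor force unchanged → E = 123.49, U = 11.71, labor force = 135.20 million.
New unemployment rate = 11.71 / 135.20 = 8.66%.
Change = 8.66% − 9.52% = −0.86 percentage points.

The unemployment rate changes by −0.86 percentage points.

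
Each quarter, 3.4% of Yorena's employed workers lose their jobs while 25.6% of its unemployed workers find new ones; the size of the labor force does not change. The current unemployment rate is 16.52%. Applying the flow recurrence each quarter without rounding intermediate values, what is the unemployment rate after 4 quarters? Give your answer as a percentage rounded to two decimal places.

Unemployment rate after four quarters ≈ 12.94%.

With a fixed labor force, u_{t+1} = u_t + s·(1−u_t) − f·u_t = u_t·(1−s−f) + s.
Here 1−s−f = 0.710 and s = 0.034.
u_1 = 0.165200 × 0.710 + 0.034 = 0.151292.
u_2 = 0.151292 × 0.710 + 0.034 = 0.141417.
u_3 = 0.141417 × 0.710 + 0.034 = 0.134406.
u_4 = 0.134406 × 0.710 + 0.034 = 0.129428.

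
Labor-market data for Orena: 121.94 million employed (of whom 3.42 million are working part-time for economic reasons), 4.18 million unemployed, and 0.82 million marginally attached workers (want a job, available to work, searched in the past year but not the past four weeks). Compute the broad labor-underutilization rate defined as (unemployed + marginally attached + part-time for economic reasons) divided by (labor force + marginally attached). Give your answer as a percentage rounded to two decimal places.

Labor force = 121.94 + 4.18 = 126.12 million.
Numerator = 4.18 + 0.82 + 3.42 = 8.42 million.
Denominator = 126.12 + 0.82 = 126.94 million.
Broad rate = 8.42 / 126.94 = 6.63%.

Broad underutilization rate ≈ 6.63%.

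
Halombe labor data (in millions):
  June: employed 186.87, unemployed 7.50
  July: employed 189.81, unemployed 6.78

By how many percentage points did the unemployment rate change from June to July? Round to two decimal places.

The unemployment rate changed by −0.41 percentage points.

June: labor force = 186.87 + 7.50 = 194.37; u = 7.50/194.37 = 3.86%.
July: labor force = 189.81 + 6.78 = 196.59; u = 6.78/196.59 = 3.45%.
Change = 3.45% − 3.86% = −0.41 pp.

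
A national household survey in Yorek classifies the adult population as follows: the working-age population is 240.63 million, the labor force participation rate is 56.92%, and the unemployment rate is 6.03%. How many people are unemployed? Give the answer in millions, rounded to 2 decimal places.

About 8.26 million are unemployed.

Labor force = 0.5692 × 240.63 = 136.97 million.
Unemployed = 0.0603 × 136.97 ≈ 8.26 million.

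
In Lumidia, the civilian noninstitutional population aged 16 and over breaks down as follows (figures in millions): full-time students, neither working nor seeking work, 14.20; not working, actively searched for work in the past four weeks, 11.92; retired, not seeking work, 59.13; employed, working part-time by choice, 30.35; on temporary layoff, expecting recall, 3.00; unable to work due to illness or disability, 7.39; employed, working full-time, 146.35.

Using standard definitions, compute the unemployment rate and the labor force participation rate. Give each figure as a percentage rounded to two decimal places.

Unemployment rate ≈ 7.79%; labor force participation rate ≈ 70.36%.

Employed = 30.35 + 146.35 = 176.70 million.
Unemployed = 11.92 + 3.00 = 14.92 million (jobless and actively searching, or on temporary layoff).
Labor force = 176.70 + 14.92 = 191.62 million.
Not in labor force = 14.20 + 59.13 + 7.39 = 80.72 million (those not working and not actively searching are outside the labor force).
Civilian working-age population = 191.62 + 80.72 = 272.34 million.
Unemployment rate = 14.92 / 191.62 = 7.79%.
Labor force participation rate = 191.62 / 272.34 = 70.36%.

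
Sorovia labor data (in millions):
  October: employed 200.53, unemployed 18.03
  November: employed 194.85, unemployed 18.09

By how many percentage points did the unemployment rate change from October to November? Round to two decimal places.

The unemployment rate changed by +0.25 percentage points.

October: labor force = 200.53 + 18.03 = 218.56; u = 18.03/218.56 = 8.25%.
November: labor force = 194.85 + 18.09 = 212.94; u = 18.09/212.94 = 8.50%.
Change = 8.50% − 8.25% = +0.25 pp.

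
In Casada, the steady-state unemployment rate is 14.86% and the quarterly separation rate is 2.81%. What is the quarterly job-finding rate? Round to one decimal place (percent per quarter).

Job-finding rate ≈ 16.1% per quarter.

From u* = s/(s+f): f = s·(1−u)/u.
f = 2.81 × (1 − 0.1486) / 0.1486 = 2.3924 / 0.1486 ≈ 16.1% per quarter.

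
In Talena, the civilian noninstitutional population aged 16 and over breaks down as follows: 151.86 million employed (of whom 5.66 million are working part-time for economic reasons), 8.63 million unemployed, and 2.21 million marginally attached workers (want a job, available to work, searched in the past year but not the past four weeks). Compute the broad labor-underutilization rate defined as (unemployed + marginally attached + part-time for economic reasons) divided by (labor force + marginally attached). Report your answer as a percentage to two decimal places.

Broad underutilization rate ≈ 10.14%.

Labor force = 151.86 + 8.63 = 160.49 million.
Numerator = 8.63 + 2.21 + 5.66 = 16.50 million.
Denominator = 160.49 + 2.21 = 162.70 million.
Broad rate = 16.50 / 162.70 = 10.14%.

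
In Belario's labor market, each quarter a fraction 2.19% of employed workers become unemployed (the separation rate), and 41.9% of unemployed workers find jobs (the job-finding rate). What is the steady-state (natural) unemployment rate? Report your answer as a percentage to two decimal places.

Steady-state unemployment rate ≈ 4.97%.

At steady state the flows balance: s·E = f·U, so U/(E+U) = s/(s+f).
u* = 2.19 / (2.19 + 41.9) = 2.19 / 44.09 = 4.97%.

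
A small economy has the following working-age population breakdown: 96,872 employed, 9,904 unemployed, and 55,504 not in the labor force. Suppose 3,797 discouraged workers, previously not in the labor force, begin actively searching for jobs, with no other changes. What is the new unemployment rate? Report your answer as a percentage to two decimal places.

Initially, labor force = 96,872 + 9,904 = 106,776, so u = 9,904/106,776 = 9.28%.
After the change, unemployed and labor force both rise by 3,797 → E = 96,872, U = 13,701, labor force = 110,573.
New unemployment rate = 13,701 / 110,573 = 12.39%.

New unemployment rate ≈ 12.39%.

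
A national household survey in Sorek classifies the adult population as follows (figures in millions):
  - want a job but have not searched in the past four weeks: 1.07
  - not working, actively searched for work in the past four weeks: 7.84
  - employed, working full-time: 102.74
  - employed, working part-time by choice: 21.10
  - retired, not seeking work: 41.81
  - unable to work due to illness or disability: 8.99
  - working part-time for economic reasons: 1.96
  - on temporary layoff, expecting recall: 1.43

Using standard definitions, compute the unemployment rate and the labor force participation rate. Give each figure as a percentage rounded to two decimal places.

Employed = 102.74 + 21.10 + 1.96 = 125.80 million (anyone who worked, including part-time for economic reasons, counts as employed).
Unemployed = 7.84 + 1.43 = 9.27 million (jobless and actively searching, or on temporary layoff).
Labor force = 125.80 + 9.27 = 135.07 million.
Not in labor force = 1.07 + 41.81 + 8.99 = 51.87 million (those not working and not actively searching are outside the labor force — including those who want a job but have given up searching).
Civilian working-age population = 135.07 + 51.87 = 186.94 million.
Unemployment rate = 9.27 / 135.07 = 6.86%.
Labor force participation rate = 135.07 / 186.94 = 72.25%.

Unemployment rate ≈ 6.86%; labor force participation rate ≈ 72.25%.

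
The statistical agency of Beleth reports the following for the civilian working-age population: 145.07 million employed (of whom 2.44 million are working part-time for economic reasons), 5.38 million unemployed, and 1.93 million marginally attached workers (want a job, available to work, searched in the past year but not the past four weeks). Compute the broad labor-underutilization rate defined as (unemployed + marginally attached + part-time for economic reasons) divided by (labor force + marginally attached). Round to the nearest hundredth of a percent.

Broad underutilization rate ≈ 6.40%.

Labor force = 145.07 + 5.38 = 150.45 million.
Numerator = 5.38 + 1.93 + 2.44 = 9.75 million.
Denominator = 150.45 + 1.93 = 152.38 million.
Broad rate = 9.75 / 152.38 = 6.40%.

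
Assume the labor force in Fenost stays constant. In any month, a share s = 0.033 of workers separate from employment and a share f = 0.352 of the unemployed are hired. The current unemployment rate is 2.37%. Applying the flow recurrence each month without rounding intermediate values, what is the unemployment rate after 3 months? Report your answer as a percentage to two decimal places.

Unemployment rate after three months ≈ 7.13%.

With a fixed labor force, u_{t+1} = u_t + s·(1−u_t) − f·u_t = u_t·(1−s−f) + s.
Here 1−s−f = 0.615 and s = 0.033.
u_1 = 0.023700 × 0.615 + 0.033 = 0.047575.
u_2 = 0.047575 × 0.615 + 0.033 = 0.062259.
u_3 = 0.062259 × 0.615 + 0.033 = 0.071289.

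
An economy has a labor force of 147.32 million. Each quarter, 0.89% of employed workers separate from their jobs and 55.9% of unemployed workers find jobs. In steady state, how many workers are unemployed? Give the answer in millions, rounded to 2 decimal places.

About 2.31 million are unemployed in steady state.

Steady-state unemployment rate u* = s/(s+f) = 0.89/(0.89+55.9) = 0.015672.
Unemployed = u* × labor force = 0.015672 × 147.32 ≈ 2.31 million.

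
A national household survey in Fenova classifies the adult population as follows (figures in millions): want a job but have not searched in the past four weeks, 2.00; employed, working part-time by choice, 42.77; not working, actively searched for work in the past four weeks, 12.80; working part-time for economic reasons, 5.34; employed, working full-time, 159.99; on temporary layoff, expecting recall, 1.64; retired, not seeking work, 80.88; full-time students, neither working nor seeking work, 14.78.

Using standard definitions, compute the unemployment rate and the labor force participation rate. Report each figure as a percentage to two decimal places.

Unemployment rate ≈ 6.49%; labor force participation rate ≈ 69.50%.

Employed = 42.77 + 5.34 + 159.99 = 208.10 million (anyone who worked, including part-time for economic reasons, counts as employed).
Unemployed = 12.80 + 1.64 = 14.44 million (jobless and actively searching, or on temporary layoff).
Labor force = 208.10 + 14.44 = 222.54 million.
Not in labor force = 2.00 + 80.88 + 14.78 = 97.66 million (those not working and not actively searching are outside the labor force — including those who want a job but have given up searching).
Civilian working-age population = 222.54 + 97.66 = 320.20 million.
Unemployment rate = 14.44 / 222.54 = 6.49%.
Labor force participation rate = 222.54 / 320.20 = 69.50%.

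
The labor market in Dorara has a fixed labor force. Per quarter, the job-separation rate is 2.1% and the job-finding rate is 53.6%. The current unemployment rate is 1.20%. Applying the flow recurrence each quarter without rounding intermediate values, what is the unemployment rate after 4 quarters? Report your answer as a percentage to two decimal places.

With a fixed labor force, u_{t+1} = u_t + s·(1−u_t) − f·u_t = u_t·(1−s−f) + s.
Here 1−s−f = 0.443 and s = 0.021.
u_1 = 0.012000 × 0.443 + 0.021 = 0.026316.
u_2 = 0.026316 × 0.443 + 0.021 = 0.032658.
u_3 = 0.032658 × 0.443 + 0.021 = 0.035467.
u_4 = 0.035467 × 0.443 + 0.021 = 0.036712.

Unemployment rate after four quarters ≈ 3.67%.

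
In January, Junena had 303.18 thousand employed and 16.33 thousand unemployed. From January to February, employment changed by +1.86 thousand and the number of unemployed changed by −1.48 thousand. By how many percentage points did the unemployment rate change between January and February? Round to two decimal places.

The unemployment rate changed by −0.47 percentage points.

January: labor force = 303.18 + 16.33 = 319.51; u = 16.33/319.51 = 5.11%.
February: labor force = 305.04 + 14.85 = 319.89; u = 14.85/319.89 = 4.64%.
Change = 4.64% − 5.11% = −0.47 pp.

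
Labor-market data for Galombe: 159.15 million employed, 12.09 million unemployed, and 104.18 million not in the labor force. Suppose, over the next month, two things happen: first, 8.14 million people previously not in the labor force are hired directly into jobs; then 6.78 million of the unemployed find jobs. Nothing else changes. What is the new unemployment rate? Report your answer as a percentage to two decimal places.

Initially, labor force = 159.15 + 12.09 = 171.24 million, so u = 12.09/171.24 = 7.06%.
After the first change, employed and labor force both rise by 8.14; unemployed unchanged → E = 167.29, U = 12.09, labor force = 179.38 million.
After the second change, unemployed falls and employed rises by 6.78; labor force unchanged → E = 174.07, U = 5.31, labor force = 179.38 million.
New unemployment rate = 5.31 / 179.38 = 2.96%.

New unemployment rate ≈ 2.96%.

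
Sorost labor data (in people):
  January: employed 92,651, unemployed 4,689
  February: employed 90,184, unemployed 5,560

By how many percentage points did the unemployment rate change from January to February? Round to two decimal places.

January: labor force = 92,651 + 4,689 = 97,340; u = 4,689/97,340 = 4.82%.
February: labor force = 90,184 + 5,560 = 95,744; u = 5,560/95,744 = 5.81%.
Change = 5.81% − 4.82% = +0.99 pp.

The unemployment rate changed by +0.99 percentage points.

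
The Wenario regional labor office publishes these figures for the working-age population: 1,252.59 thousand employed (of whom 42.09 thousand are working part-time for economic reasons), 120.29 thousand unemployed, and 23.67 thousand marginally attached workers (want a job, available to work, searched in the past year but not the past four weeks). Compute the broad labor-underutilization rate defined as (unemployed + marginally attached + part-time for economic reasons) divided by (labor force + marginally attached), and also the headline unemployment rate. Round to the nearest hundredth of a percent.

Broad underutilization rate ≈ 13.32%; headline unemployment rate ≈ 8.76%.

Labor force = 1,252.59 + 120.29 = 1,372.88 thousand.
Numerator = 120.29 + 23.67 + 42.09 = 186.05 thousand.
Denominator = 1,372.88 + 23.67 = 1,396.55 thousand.
Broad rate = 186.05 / 1,396.55 = 13.32%.
Headline unemployment rate = 120.29 / 1,372.88 = 8.76%.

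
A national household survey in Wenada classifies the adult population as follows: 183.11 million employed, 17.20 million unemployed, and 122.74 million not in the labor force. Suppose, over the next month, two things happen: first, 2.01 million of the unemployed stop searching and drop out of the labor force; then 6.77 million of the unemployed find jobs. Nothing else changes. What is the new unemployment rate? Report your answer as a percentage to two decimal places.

Initially, labor force = 183.11 + 17.20 = 200.31 million, so u = 17.20/200.31 = 8.59%.
After the first change, unemployed and labor force both fall by 2.01 → E = 183.11, U = 15.19, labor force = 198.30 million.
After the second change, unemployed falls and employed rises by 6.77; labor force unchanged → E = 189.88, U = 8.42, labor force = 198.30 million.
New unemployment rate = 8.42 / 198.30 = 4.25%.

New unemployment rate ≈ 4.25%.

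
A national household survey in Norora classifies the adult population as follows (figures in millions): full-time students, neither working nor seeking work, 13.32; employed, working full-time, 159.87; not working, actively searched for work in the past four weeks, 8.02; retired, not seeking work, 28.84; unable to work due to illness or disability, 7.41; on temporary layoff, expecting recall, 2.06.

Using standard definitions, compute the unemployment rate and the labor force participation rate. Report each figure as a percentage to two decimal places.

Employed = 159.87 million.
Unemployed = 8.02 + 2.06 = 10.08 million (jobless and actively searching, or on temporary layoff).
Labor force = 159.87 + 10.08 = 169.95 million.
Not in labor force = 13.32 + 28.84 + 7.41 = 49.57 million (those not working and not actively searching are outside the labor force).
Civilian working-age population = 169.95 + 49.57 = 219.52 million.
Unemployment rate = 10.08 / 169.95 = 5.93%.
Labor force participation rate = 169.95 / 219.52 = 77.42%.

Unemployment rate ≈ 5.93%; labor force participation rate ≈ 77.42%.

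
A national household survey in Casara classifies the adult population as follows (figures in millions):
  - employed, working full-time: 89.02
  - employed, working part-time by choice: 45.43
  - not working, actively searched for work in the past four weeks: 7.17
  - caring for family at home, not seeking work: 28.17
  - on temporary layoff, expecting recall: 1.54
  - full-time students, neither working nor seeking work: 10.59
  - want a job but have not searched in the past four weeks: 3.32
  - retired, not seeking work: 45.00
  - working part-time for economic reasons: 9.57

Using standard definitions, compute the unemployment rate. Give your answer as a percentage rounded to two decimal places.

Employed = 89.02 + 45.43 + 9.57 = 144.02 million (anyone who worked, including part-time for economic reasons, counts as employed).
Unemployed = 7.17 + 1.54 = 8.71 million (jobless and actively searching, or on temporary layoff).
Labor force = 144.02 + 8.71 = 152.73 million.
Unemployment rate = 8.71 / 152.73 = 5.70%.

Unemployment rate ≈ 5.70%.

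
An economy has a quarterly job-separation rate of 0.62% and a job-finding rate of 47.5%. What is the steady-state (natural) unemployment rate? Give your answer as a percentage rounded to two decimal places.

At steady state the flows balance: s·E = f·U, so U/(E+U) = s/(s+f).
u* = 0.62 / (0.62 + 47.5) = 0.62 / 48.12 = 1.29%.

Steady-state unemployment rate ≈ 1.29%.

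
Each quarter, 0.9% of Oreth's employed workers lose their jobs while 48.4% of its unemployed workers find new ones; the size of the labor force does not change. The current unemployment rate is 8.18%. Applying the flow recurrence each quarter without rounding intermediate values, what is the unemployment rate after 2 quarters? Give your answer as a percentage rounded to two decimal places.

With a fixed labor force, u_{t+1} = u_t + s·(1−u_t) − f·u_t = u_t·(1−s−f) + s.
Here 1−s−f = 0.507 and s = 0.009.
u_1 = 0.081800 × 0.507 + 0.009 = 0.050473.
u_2 = 0.050473 × 0.507 + 0.009 = 0.034590.

Unemployment rate after two quarters ≈ 3.46%.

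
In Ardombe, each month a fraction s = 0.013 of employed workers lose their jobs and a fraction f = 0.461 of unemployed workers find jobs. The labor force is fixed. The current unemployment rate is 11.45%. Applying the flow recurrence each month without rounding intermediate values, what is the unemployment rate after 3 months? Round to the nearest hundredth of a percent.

Unemployment rate after three months ≈ 4.01%.

With a fixed labor force, u_{t+1} = u_t + s·(1−u_t) − f·u_t = u_t·(1−s−f) + s.
Here 1−s−f = 0.526 and s = 0.013.
u_1 = 0.114500 × 0.526 + 0.013 = 0.073227.
u_2 = 0.073227 × 0.526 + 0.013 = 0.051517.
u_3 = 0.051517 × 0.526 + 0.013 = 0.040098.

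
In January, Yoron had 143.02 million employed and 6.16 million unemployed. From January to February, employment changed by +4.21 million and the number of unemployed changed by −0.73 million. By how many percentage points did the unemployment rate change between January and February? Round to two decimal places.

January: labor force = 143.02 + 6.16 = 149.18; u = 6.16/149.18 = 4.13%.
February: labor force = 147.23 + 5.43 = 152.66; u = 5.43/152.66 = 3.56%.
Change = 3.56% − 4.13% = −0.57 pp.

The unemployment rate changed by −0.57 percentage points.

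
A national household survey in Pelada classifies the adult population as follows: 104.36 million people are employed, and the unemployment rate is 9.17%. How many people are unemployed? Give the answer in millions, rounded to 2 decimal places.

About 10.54 million are unemployed.

Let U be the number unemployed. The labor force is E + U, and U/(E+U) = 0.0917.
So U = 0.0917 × 104.36 / (1 − 0.0917) = 9.5698 / 0.9083 ≈ 10.54 million.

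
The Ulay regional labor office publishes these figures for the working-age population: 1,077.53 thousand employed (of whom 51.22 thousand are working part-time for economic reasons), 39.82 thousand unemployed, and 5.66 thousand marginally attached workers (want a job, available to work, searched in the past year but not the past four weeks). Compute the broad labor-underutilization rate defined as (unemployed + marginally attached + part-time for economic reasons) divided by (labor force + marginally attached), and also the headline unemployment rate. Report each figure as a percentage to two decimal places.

Broad underutilization rate ≈ 8.61%; headline unemployment rate ≈ 3.56%.

Labor force = 1,077.53 + 39.82 = 1,117.35 thousand.
Numerator = 39.82 + 5.66 + 51.22 = 96.70 thousand.
Denominator = 1,117.35 + 5.66 = 1,123.01 thousand.
Broad rate = 96.70 / 1,123.01 = 8.61%.
Headline unemployment rate = 39.82 / 1,117.35 = 3.56%.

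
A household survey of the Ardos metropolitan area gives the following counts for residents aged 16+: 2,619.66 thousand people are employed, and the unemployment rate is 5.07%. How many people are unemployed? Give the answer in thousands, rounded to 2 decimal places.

About 139.91 thousand are unemployed.

Let U be the number unemployed. The labor force is E + U, and U/(E+U) = 0.0507.
So U = 0.0507 × 2,619.66 / (1 − 0.0507) = 132.8168 / 0.9493 ≈ 139.91 thousand.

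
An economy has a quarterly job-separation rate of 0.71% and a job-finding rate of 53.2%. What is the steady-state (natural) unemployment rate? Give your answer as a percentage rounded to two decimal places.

Steady-state unemployment rate ≈ 1.32%.

At steady state the flows balance: s·E = f·U, so U/(E+U) = s/(s+f).
u* = 0.71 / (0.71 + 53.2) = 0.71 / 53.91 = 1.32%.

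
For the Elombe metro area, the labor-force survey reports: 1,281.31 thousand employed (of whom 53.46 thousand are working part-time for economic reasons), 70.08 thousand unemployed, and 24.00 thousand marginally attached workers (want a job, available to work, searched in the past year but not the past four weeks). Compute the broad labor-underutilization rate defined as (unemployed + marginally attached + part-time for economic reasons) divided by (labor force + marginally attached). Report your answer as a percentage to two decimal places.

Broad underutilization rate ≈ 10.73%.

Labor force = 1,281.31 + 70.08 = 1,351.39 thousand.
Numerator = 70.08 + 24.00 + 53.46 = 147.54 thousand.
Denominator = 1,351.39 + 24.00 = 1,375.39 thousand.
Broad rate = 147.54 / 1,375.39 = 10.73%.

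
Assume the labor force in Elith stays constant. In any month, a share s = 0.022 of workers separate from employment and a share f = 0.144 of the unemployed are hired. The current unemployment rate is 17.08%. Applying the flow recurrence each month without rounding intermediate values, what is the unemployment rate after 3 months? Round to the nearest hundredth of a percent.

With a fixed labor force, u_{t+1} = u_t + s·(1−u_t) − f·u_t = u_t·(1−s−f) + s.
Here 1−s−f = 0.834 and s = 0.022.
u_1 = 0.170800 × 0.834 + 0.022 = 0.164447.
u_2 = 0.164447 × 0.834 + 0.022 = 0.159149.
u_3 = 0.159149 × 0.834 + 0.022 = 0.154730.

Unemployment rate after three months ≈ 15.47%.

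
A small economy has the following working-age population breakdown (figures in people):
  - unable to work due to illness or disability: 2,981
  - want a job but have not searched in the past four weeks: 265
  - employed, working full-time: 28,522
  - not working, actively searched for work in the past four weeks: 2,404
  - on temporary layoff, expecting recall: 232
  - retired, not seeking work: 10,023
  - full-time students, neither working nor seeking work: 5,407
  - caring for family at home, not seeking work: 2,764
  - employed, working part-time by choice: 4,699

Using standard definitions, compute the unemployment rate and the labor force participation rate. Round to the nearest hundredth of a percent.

Unemployment rate ≈ 7.35%; labor force participation rate ≈ 62.58%.

Employed = 28,522 + 4,699 = 33,221.
Unemployed = 2,404 + 232 = 2,636 (jobless and actively searching, or on temporary layoff).
Labor force = 33,221 + 2,636 = 35,857.
Not in labor force = 2,981 + 265 + 10,023 + 5,407 + 2,764 = 21,440 (those not working and not actively searching are outside the labor force — including those who want a job but have given up searching).
Civilian working-age population = 35,857 + 21,440 = 57,297.
Unemployment rate = 2,636 / 35,857 = 7.35%.
Labor force participation rate = 35,857 / 57,297 = 62.58%.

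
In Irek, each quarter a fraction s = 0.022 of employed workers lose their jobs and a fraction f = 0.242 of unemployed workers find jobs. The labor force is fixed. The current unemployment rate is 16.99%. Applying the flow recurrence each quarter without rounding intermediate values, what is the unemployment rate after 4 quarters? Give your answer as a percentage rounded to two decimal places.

Unemployment rate after four quarters ≈ 10.87%.

With a fixed labor force, u_{t+1} = u_t + s·(1−u_t) − f·u_t = u_t·(1−s−f) + s.
Here 1−s−f = 0.736 and s = 0.022.
u_1 = 0.169900 × 0.736 + 0.022 = 0.147046.
u_2 = 0.147046 × 0.736 + 0.022 = 0.130226.
u_3 = 0.130226 × 0.736 + 0.022 = 0.117846.
u_4 = 0.117846 × 0.736 + 0.022 = 0.108735.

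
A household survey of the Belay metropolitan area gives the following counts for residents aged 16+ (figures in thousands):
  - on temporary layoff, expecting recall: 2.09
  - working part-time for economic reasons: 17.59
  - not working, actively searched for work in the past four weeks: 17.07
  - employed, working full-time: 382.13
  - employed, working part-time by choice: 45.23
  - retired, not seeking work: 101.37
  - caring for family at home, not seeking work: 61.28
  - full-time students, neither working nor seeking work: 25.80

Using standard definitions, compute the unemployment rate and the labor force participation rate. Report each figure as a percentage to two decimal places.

Employed = 17.59 + 382.13 + 45.23 = 444.95 thousand (anyone who worked, including part-time for economic reasons, counts as employed).
Unemployed = 2.09 + 17.07 = 19.16 thousand (jobless and actively searching, or on temporary layoff).
Labor force = 444.95 + 19.16 = 464.11 thousand.
Not in labor force = 101.37 + 61.28 + 25.80 = 188.45 thousand (those not working and not actively searching are outside the labor force).
Civilian working-age population = 464.11 + 188.45 = 652.56 thousand.
Unemployment rate = 19.16 / 464.11 = 4.13%.
Labor force participation rate = 464.11 / 652.56 = 71.12%.

Unemployment rate ≈ 4.13%; labor force participation rate ≈ 71.12%.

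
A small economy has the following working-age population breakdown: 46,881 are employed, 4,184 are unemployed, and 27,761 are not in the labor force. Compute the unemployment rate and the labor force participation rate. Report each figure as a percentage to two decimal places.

Labor force = employed + unemployed = 46,881 + 4,184 = 51,065.
Working-age population = 51,065 + 27,761 = 78,826.
Unemployment rate = 4,184 / 51,065 = 8.19%.
Labor force participation rate = 51,065 / 78,826 = 64.78%.

Unemployment rate ≈ 8.19%; labor force participation rate ≈ 64.78%.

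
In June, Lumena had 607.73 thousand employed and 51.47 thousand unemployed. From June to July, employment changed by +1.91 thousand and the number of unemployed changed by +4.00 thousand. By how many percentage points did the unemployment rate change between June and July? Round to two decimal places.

June: labor force = 607.73 + 51.47 = 659.20; u = 51.47/659.20 = 7.81%.
July: labor force = 609.64 + 55.47 = 665.11; u = 55.47/665.11 = 8.34%.
Change = 8.34% − 7.81% = +0.53 pp.

The unemployment rate changed by +0.53 percentage points.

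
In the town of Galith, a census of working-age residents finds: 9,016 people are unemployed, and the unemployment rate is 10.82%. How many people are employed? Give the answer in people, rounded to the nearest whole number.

About 74,311 are employed.

Labor force = U / u = 9,016 / 0.1082 ≈ 83,327.
Employed = labor force − unemployed = 83,327 − 9,016 = 74,311.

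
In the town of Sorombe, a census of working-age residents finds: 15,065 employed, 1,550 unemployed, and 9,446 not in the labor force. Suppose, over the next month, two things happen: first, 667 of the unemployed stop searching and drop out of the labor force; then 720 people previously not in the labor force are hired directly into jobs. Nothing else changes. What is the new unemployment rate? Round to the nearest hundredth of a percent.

New unemployment rate ≈ 5.30%.

Initially, labor force = 15,065 + 1,550 = 16,615, so u = 1,550/16,615 = 9.33%.
After the first change, unemployed and labor force both fall by 667 → E = 15,065, U = 883, labor force = 15,948.
After the second change, employed and labor force both rise by 720; unemployed unchanged → E = 15,785, U = 883, labor force = 16,668.
New unemployment rate = 883 / 16,668 = 5.30%.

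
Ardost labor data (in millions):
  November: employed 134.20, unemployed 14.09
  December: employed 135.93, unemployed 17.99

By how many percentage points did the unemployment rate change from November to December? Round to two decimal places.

The unemployment rate changed by +2.19 percentage points.

November: labor force = 134.20 + 14.09 = 148.29; u = 14.09/148.29 = 9.50%.
December: labor force = 135.93 + 17.99 = 153.92; u = 17.99/153.92 = 11.69%.
Change = 11.69% − 9.50% = +2.19 pp.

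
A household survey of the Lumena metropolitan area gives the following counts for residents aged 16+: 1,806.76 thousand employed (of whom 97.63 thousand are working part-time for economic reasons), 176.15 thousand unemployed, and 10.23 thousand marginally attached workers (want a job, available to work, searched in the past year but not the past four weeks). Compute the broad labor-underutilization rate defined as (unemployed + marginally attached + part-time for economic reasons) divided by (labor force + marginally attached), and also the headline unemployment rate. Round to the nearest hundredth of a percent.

Labor force = 1,806.76 + 176.15 = 1,982.91 thousand.
Numerator = 176.15 + 10.23 + 97.63 = 284.01 thousand.
Denominator = 1,982.91 + 10.23 = 1,993.14 thousand.
Broad rate = 284.01 / 1,993.14 = 14.25%.
Headline unemployment rate = 176.15 / 1,982.91 = 8.88%.

Broad underutilization rate ≈ 14.25%; headline unemployment rate ≈ 8.88%.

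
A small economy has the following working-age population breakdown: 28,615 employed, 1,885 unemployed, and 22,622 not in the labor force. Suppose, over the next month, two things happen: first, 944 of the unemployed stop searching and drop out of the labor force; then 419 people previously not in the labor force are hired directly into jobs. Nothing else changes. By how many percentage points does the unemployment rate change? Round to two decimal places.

Initially, labor force = 28,615 + 1,885 = 30,500, so u = 1,885/30,500 = 6.18%.
After the first change, unemployed and labor force both fall by 944 → E = 28,615, U = 941, labor force = 29,556.
After the second change, employed and labor force both rise by 419; unemployed unchanged → E = 29,034, U = 941, labor force = 29,975.
New unemployment rate = 941 / 29,975 = 3.14%.
Change = 3.14% − 6.18% = −3.04 percentage points.

The unemployment rate changes by −3.04 percentage points.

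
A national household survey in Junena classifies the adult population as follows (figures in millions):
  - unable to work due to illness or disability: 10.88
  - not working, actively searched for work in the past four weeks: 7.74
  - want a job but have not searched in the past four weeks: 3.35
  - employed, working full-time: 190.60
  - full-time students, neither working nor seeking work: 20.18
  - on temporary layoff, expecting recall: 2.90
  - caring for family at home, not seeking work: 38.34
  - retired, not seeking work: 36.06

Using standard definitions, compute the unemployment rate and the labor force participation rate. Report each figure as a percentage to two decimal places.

Employed = 190.60 million.
Unemployed = 7.74 + 2.90 = 10.64 million (jobless and actively searching, or on temporary layoff).
Labor force = 190.60 + 10.64 = 201.24 million.
Not in labor force = 10.88 + 3.35 + 20.18 + 38.34 + 36.06 = 108.81 million (those not working and not actively searching are outside the labor force — including those who want a job but have given up searching).
Civilian working-age population = 201.24 + 108.81 = 310.05 million.
Unemployment rate = 10.64 / 201.24 = 5.29%.
Labor force participation rate = 201.24 / 310.05 = 64.91%.

Unemployment rate ≈ 5.29%; labor force participation rate ≈ 64.91%.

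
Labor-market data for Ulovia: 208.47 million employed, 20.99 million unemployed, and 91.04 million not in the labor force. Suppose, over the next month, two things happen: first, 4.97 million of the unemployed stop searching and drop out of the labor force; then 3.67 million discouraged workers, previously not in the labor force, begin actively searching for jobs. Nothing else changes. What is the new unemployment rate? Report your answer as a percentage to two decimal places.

Initially, labor force = 208.47 + 20.99 = 229.46 million, so u = 20.99/229.46 = 9.15%.
After the first change, unemployed and labor force both fall by 4.97 → E = 208.47, U = 16.02, labor force = 224.49 million.
After the second change, unemployed and labor force both rise by 3.67 → E = 208.47, U = 19.69, labor force = 228.16 million.
New unemployment rate = 19.69 / 228.16 = 8.63%.

New unemployment rate ≈ 8.63%.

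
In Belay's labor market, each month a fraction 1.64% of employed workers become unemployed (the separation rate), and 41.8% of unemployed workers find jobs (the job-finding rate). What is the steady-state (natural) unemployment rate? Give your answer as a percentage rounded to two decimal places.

At steady state the flows balance: s·E = f·U, so U/(E+U) = s/(s+f).
u* = 1.64 / (1.64 + 41.8) = 1.64 / 43.44 = 3.78%.

Steady-state unemployment rate ≈ 3.78%.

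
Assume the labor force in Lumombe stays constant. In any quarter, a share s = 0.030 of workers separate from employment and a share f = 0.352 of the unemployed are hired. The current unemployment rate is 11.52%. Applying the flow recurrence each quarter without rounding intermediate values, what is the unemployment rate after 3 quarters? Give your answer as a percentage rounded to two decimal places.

Unemployment rate after three quarters ≈ 8.72%.

With a fixed labor force, u_{t+1} = u_t + s·(1−u_t) − f·u_t = u_t·(1−s−f) + s.
Here 1−s−f = 0.618 and s = 0.030.
u_1 = 0.115200 × 0.618 + 0.030 = 0.101194.
u_2 = 0.101194 × 0.618 + 0.030 = 0.092538.
u_3 = 0.092538 × 0.618 + 0.030 = 0.087188.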